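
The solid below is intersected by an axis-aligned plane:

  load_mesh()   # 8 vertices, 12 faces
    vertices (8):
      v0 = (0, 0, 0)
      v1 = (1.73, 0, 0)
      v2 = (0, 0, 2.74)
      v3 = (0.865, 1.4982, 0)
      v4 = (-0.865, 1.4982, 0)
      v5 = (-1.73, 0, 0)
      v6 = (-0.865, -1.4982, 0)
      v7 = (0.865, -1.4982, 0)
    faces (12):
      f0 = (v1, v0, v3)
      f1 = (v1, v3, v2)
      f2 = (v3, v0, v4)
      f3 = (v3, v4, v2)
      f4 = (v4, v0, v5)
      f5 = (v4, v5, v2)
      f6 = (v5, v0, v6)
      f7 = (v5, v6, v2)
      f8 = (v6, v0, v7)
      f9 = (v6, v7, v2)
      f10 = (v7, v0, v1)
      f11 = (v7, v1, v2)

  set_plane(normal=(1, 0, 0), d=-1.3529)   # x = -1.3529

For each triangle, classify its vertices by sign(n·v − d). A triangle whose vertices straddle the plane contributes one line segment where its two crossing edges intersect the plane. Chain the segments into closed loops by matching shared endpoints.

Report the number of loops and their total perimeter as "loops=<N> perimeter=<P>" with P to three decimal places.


loops=1 perimeter=3.076

Straddling triangles (4 of 12):
  (v4,v0,v5) [++-] → (-1.3529, 0, 0)–(-1.3529, 0.653146, 0)  len=0.6531
  (v4,v5,v2) [+-+] → (-1.3529, 0.653146, 0)–(-1.3529, 0, 0.597257)  len=0.8851
  (v5,v0,v6) [-++] → (-1.3529, 0, 0)–(-1.3529, -0.653146, 0)  len=0.6531
  (v5,v6,v2) [-++] → (-1.3529, -0.653146, 0)–(-1.3529, 0, 0.597257)  len=0.8851

Chained into 1 loop(s):
  loop 1: 4 segments, perimeter = 3.0764
Total perimeter = 3.076


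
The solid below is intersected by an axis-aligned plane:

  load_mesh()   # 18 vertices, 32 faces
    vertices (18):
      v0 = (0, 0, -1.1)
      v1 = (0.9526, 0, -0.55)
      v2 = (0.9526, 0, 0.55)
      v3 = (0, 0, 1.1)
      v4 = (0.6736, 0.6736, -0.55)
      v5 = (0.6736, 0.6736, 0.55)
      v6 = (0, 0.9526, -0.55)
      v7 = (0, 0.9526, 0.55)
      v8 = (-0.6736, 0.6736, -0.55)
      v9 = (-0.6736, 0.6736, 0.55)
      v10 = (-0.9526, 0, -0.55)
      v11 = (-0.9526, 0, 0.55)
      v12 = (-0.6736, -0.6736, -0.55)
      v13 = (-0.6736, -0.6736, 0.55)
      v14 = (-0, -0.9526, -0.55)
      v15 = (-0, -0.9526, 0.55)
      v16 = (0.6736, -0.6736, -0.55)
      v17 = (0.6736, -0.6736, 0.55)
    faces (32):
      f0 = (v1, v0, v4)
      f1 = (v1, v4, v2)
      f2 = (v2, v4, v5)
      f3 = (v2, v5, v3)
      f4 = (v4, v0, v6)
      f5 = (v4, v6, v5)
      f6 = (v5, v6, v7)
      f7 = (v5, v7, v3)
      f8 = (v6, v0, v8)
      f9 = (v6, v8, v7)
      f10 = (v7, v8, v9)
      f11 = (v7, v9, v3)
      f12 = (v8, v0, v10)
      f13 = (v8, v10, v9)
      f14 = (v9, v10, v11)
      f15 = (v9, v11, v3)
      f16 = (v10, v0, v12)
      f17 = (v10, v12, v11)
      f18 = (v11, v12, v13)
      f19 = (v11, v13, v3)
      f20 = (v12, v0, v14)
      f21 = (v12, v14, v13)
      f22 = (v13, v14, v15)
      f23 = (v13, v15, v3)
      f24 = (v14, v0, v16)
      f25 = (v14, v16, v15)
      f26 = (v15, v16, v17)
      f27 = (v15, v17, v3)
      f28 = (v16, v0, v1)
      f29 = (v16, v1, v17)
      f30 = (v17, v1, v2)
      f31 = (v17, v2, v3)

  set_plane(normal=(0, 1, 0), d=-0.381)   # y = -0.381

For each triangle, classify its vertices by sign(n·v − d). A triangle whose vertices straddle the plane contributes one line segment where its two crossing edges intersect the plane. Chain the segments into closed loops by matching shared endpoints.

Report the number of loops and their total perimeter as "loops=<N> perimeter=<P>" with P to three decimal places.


loops=1 perimeter=5.678

Straddling triangles (12 of 32):
  (v10,v0,v12) [++-] → (-0.381, -0.381, -0.78891)–(-0.794793, -0.381, -0.55)  len=0.4778
  (v10,v12,v11) [+-+] → (-0.794793, -0.381, -0.55)–(-0.794793, -0.381, -0.0721793)  len=0.4778
  (v11,v12,v13) [+--] → (-0.794793, -0.381, -0.0721793)–(-0.794793, -0.381, 0.55)  len=0.6222
  (v11,v13,v3) [+-+] → (-0.794793, -0.381, 0.55)–(-0.381, -0.381, 0.78891)  len=0.4778
  (v12,v0,v14) [-+-] → (-0.381, -0.381, -0.78891)–(0, -0.381, -0.880023)  len=0.3917
  (v13,v15,v3) [--+] → (0, -0.381, 0.880023)–(-0.381, -0.381, 0.78891)  len=0.3917
  (v14,v0,v16) [-+-] → (0, -0.381, -0.880023)–(0.381, -0.381, -0.78891)  len=0.3917
  (v15,v17,v3) [--+] → (0.381, -0.381, 0.78891)–(0, -0.381, 0.880023)  len=0.3917
  (v16,v0,v1) [-++] → (0.381, -0.381, -0.78891)–(0.794793, -0.381, -0.55)  len=0.4778
  (v16,v1,v17) [-+-] → (0.794793, -0.381, -0.55)–(0.794793, -0.381, 0.0721793)  len=0.6222
  (v17,v1,v2) [-++] → (0.794793, -0.381, 0.0721793)–(0.794793, -0.381, 0.55)  len=0.4778
  (v17,v2,v3) [-++] → (0.794793, -0.381, 0.55)–(0.381, -0.381, 0.78891)  len=0.4778

Chained into 1 loop(s):
  loop 1: 12 segments, perimeter = 5.6782
Total perimeter = 5.678


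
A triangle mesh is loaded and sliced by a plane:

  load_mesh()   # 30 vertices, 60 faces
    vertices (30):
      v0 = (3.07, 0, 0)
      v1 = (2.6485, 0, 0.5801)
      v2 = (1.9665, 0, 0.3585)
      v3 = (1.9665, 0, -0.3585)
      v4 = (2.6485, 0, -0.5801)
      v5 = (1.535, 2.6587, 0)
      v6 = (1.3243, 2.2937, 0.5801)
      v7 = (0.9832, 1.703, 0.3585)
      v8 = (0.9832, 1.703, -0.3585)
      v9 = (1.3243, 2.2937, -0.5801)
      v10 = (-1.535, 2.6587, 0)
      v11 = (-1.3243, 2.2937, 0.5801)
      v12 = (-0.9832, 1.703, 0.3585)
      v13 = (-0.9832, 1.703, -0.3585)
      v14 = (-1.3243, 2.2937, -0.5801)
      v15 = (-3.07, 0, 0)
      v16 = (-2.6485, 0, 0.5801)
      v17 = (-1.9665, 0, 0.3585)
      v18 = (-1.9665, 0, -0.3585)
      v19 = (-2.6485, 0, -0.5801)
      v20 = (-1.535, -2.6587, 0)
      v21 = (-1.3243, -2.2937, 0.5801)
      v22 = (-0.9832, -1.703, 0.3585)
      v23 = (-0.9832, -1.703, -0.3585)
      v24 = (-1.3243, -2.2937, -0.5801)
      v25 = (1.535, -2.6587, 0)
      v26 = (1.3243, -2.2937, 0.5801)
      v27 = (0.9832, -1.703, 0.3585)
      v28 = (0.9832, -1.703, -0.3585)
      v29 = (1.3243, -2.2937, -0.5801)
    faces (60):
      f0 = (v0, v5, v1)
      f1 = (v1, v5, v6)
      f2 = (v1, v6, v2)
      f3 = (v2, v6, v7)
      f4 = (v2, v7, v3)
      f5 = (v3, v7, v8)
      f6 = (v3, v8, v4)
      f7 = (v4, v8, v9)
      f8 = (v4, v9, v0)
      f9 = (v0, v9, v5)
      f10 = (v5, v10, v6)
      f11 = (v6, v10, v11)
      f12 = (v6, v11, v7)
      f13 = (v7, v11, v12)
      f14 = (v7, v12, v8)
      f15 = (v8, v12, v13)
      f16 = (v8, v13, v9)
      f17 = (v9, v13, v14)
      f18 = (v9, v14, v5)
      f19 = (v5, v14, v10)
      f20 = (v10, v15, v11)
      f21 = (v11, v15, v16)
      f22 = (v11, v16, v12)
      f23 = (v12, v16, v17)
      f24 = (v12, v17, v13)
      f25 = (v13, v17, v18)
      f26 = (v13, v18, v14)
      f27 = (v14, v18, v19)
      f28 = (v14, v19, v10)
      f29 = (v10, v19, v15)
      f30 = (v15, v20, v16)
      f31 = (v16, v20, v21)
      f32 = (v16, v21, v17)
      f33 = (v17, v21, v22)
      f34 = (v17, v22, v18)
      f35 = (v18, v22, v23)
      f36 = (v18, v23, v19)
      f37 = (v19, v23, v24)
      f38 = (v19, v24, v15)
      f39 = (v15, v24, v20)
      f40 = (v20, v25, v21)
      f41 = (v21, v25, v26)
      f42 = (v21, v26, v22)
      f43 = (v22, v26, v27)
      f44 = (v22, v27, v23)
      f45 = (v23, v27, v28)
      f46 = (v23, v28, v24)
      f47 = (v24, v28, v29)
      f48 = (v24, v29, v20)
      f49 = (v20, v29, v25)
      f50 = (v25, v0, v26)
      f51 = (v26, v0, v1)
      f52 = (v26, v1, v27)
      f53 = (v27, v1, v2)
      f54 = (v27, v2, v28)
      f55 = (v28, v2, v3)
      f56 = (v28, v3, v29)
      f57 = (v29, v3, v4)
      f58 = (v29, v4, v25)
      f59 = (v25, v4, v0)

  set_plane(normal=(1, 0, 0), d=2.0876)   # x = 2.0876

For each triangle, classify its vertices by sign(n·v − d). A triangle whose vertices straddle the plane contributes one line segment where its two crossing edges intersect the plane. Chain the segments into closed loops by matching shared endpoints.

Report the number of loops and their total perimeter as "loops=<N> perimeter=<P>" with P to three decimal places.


loops=1 perimeter=7.684

Straddling triangles (14 of 60):
  (v0,v5,v1) [+-+] → (2.0876, 1.70157, 0)–(2.0876, 1.33926, 0.287888)  len=0.4628
  (v1,v5,v6) [+--] → (2.0876, 1.33926, 0.287888)–(2.0876, 0.971557, 0.5801)  len=0.4697
  (v1,v6,v2) [+--] → (2.0876, 0.971557, 0.5801)–(2.0876, 0, 0.397849)  len=0.9885
  (v3,v8,v4) [--+] → (2.0876, 0.573598, -0.505462)–(2.0876, 0, -0.397849)  len=0.5836
  (v4,v8,v9) [+--] → (2.0876, 0.573598, -0.505462)–(2.0876, 0.971557, -0.5801)  len=0.4049
  (v4,v9,v0) [+-+] → (2.0876, 0.971557, -0.5801)–(2.0876, 1.29079, -0.326454)  len=0.4077
  (v0,v9,v5) [+--] → (2.0876, 1.29079, -0.326454)–(2.0876, 1.70157, 0)  len=0.5247
  (v25,v0,v26) [-+-] → (2.0876, -1.70157, 0)–(2.0876, -1.29079, 0.326454)  len=0.5247
  (v26,v0,v1) [-++] → (2.0876, -1.29079, 0.326454)–(2.0876, -0.971557, 0.5801)  len=0.4077
  (v26,v1,v27) [-+-] → (2.0876, -0.971557, 0.5801)–(2.0876, -0.573598, 0.505462)  len=0.4049
  (v27,v1,v2) [-+-] → (2.0876, -0.573598, 0.505462)–(2.0876, 0, 0.397849)  len=0.5836
  (v29,v3,v4) [--+] → (2.0876, 0, -0.397849)–(2.0876, -0.971557, -0.5801)  len=0.9885
  (v29,v4,v25) [-+-] → (2.0876, -0.971557, -0.5801)–(2.0876, -1.33926, -0.287888)  len=0.4697
  (v25,v4,v0) [-++] → (2.0876, -1.33926, -0.287888)–(2.0876, -1.70157, 0)  len=0.4628

Chained into 1 loop(s):
  loop 1: 14 segments, perimeter = 7.6837
Total perimeter = 7.684


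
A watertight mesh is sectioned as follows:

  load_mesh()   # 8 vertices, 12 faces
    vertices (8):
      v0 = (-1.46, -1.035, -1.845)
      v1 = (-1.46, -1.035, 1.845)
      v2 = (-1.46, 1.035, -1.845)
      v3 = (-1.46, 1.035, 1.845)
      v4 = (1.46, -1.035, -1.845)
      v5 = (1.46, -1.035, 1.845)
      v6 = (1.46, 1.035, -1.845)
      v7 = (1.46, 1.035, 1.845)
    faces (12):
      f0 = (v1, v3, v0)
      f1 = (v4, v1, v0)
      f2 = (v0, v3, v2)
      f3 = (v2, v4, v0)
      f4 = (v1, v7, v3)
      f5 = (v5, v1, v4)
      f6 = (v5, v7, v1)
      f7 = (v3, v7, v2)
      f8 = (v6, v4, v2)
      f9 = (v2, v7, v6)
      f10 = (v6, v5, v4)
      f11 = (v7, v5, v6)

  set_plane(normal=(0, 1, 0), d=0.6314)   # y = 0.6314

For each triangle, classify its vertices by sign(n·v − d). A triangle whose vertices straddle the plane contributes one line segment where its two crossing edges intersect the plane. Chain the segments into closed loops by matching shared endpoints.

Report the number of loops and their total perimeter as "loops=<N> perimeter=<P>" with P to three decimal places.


Straddling triangles (8 of 12):
  (v1,v3,v0) [-+-] → (-1.46, 0.6314, 1.845)–(-1.46, 0.6314, 1.12554)  len=0.7195
  (v0,v3,v2) [-++] → (-1.46, 0.6314, 1.12554)–(-1.46, 0.6314, -1.845)  len=2.9705
  (v2,v4,v0) [+--] → (-0.890671, 0.6314, -1.845)–(-1.46, 0.6314, -1.845)  len=0.5693
  (v1,v7,v3) [-++] → (0.890671, 0.6314, 1.845)–(-1.46, 0.6314, 1.845)  len=2.3507
  (v5,v7,v1) [-+-] → (1.46, 0.6314, 1.845)–(0.890671, 0.6314, 1.845)  len=0.5693
  (v6,v4,v2) [+-+] → (1.46, 0.6314, -1.845)–(-0.890671, 0.6314, -1.845)  len=2.3507
  (v6,v5,v4) [+--] → (1.46, 0.6314, -1.12554)–(1.46, 0.6314, -1.845)  len=0.7195
  (v7,v5,v6) [+-+] → (1.46, 0.6314, 1.845)–(1.46, 0.6314, -1.12554)  len=2.9705

Chained into 1 loop(s):
  loop 1: 8 segments, perimeter = 13.2200
Total perimeter = 13.220

loops=1 perimeter=13.220


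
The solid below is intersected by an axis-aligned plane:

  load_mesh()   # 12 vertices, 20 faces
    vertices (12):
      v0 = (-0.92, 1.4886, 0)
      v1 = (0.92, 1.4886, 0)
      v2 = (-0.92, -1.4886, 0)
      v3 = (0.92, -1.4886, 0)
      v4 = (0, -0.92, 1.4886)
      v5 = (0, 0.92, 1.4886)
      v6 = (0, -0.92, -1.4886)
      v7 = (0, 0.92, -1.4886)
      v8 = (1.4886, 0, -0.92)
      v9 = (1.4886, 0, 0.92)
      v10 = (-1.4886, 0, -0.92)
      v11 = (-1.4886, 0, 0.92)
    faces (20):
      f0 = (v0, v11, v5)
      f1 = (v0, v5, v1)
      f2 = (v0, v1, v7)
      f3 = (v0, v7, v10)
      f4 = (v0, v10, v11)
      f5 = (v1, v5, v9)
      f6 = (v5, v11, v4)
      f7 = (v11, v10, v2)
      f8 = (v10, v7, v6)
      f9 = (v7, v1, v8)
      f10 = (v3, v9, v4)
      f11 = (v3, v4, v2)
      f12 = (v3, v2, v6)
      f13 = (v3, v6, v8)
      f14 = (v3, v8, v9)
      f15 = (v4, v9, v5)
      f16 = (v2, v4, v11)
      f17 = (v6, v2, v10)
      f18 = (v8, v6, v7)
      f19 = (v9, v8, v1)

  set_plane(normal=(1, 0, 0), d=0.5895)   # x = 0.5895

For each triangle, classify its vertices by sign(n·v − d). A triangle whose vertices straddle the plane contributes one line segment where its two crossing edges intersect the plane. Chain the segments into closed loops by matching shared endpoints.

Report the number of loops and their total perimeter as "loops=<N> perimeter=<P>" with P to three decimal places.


loops=1 perimeter=8.634

Straddling triangles (10 of 20):
  (v0,v5,v1) [--+] → (0.5895, 1.28434, 0.534763)–(0.5895, 1.4886, 0)  len=0.5724
  (v0,v1,v7) [-+-] → (0.5895, 1.4886, 0)–(0.5895, 1.28434, -0.534763)  len=0.5724
  (v1,v5,v9) [+-+] → (0.5895, 1.28434, 0.534763)–(0.5895, 0.555671, 1.26343)  len=1.0305
  (v7,v1,v8) [-++] → (0.5895, 1.28434, -0.534763)–(0.5895, 0.555671, -1.26343)  len=1.0305
  (v3,v9,v4) [++-] → (0.5895, -0.555671, 1.26343)–(0.5895, -1.28434, 0.534763)  len=1.0305
  (v3,v4,v2) [+--] → (0.5895, -1.28434, 0.534763)–(0.5895, -1.4886, 0)  len=0.5724
  (v3,v2,v6) [+--] → (0.5895, -1.4886, 0)–(0.5895, -1.28434, -0.534763)  len=0.5724
  (v3,v6,v8) [+-+] → (0.5895, -1.28434, -0.534763)–(0.5895, -0.555671, -1.26343)  len=1.0305
  (v4,v9,v5) [-+-] → (0.5895, -0.555671, 1.26343)–(0.5895, 0.555671, 1.26343)  len=1.1113
  (v8,v6,v7) [+--] → (0.5895, -0.555671, -1.26343)–(0.5895, 0.555671, -1.26343)  len=1.1113

Chained into 1 loop(s):
  loop 1: 10 segments, perimeter = 8.6344
Total perimeter = 8.634


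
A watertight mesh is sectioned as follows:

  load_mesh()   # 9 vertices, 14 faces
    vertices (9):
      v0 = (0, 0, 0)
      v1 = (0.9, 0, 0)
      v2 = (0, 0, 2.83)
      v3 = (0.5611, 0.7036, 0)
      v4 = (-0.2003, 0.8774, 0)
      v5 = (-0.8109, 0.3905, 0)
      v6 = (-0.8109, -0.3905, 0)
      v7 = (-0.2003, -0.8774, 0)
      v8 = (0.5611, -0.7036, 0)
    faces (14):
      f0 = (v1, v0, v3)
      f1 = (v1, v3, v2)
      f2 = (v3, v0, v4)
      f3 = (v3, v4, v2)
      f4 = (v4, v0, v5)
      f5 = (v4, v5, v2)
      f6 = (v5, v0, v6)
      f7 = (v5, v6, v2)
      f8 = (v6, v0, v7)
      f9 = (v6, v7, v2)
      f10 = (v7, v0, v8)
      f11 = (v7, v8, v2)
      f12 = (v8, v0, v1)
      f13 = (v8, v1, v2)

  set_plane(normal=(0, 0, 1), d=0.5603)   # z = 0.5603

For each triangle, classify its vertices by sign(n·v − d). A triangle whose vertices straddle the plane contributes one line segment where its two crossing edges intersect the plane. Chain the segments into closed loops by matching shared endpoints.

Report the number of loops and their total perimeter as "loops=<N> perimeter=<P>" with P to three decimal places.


loops=1 perimeter=4.384

Straddling triangles (7 of 14):
  (v1,v3,v2) [--+] → (0.45001, 0.564297, 0.5603)–(0.721813, 0, 0.5603)  len=0.6263
  (v3,v4,v2) [--+] → (-0.160643, 0.703687, 0.5603)–(0.45001, 0.564297, 0.5603)  len=0.6264
  (v4,v5,v2) [--+] → (-0.650353, 0.313187, 0.5603)–(-0.160643, 0.703687, 0.5603)  len=0.6263
  (v5,v6,v2) [--+] → (-0.650353, -0.313187, 0.5603)–(-0.650353, 0.313187, 0.5603)  len=0.6264
  (v6,v7,v2) [--+] → (-0.160643, -0.703687, 0.5603)–(-0.650353, -0.313187, 0.5603)  len=0.6263
  (v7,v8,v2) [--+] → (0.45001, -0.564297, 0.5603)–(-0.160643, -0.703687, 0.5603)  len=0.6264
  (v8,v1,v2) [--+] → (0.721813, 0, 0.5603)–(0.45001, -0.564297, 0.5603)  len=0.6263

Chained into 1 loop(s):
  loop 1: 7 segments, perimeter = 4.3845
Total perimeter = 4.384


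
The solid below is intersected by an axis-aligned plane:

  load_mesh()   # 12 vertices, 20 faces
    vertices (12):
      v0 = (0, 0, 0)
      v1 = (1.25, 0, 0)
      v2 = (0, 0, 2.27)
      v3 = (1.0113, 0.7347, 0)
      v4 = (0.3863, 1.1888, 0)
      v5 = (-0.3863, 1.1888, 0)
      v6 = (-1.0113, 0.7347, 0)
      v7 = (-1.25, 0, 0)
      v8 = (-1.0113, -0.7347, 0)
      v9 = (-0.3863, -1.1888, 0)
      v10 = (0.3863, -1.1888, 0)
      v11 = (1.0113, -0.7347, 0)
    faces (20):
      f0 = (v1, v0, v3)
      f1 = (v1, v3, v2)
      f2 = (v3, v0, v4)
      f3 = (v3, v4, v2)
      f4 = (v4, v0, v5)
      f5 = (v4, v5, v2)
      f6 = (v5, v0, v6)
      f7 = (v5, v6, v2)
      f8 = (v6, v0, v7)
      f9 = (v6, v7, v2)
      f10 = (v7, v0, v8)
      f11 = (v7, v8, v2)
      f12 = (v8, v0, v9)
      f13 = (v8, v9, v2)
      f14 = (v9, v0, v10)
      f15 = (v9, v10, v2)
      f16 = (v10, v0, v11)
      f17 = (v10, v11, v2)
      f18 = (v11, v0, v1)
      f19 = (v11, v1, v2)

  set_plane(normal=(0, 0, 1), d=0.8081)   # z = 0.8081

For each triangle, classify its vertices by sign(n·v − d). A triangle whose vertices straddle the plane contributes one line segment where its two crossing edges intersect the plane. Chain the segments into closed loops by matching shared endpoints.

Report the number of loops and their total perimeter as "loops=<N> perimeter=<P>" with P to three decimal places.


Straddling triangles (10 of 20):
  (v1,v3,v2) [--+] → (0.651286, 0.473153, 0.8081)–(0.805011, 0, 0.8081)  len=0.4975
  (v3,v4,v2) [--+] → (0.248781, 0.765598, 0.8081)–(0.651286, 0.473153, 0.8081)  len=0.4975
  (v4,v5,v2) [--+] → (-0.248781, 0.765598, 0.8081)–(0.248781, 0.765598, 0.8081)  len=0.4976
  (v5,v6,v2) [--+] → (-0.651286, 0.473153, 0.8081)–(-0.248781, 0.765598, 0.8081)  len=0.4975
  (v6,v7,v2) [--+] → (-0.805011, 0, 0.8081)–(-0.651286, 0.473153, 0.8081)  len=0.4975
  (v7,v8,v2) [--+] → (-0.651286, -0.473153, 0.8081)–(-0.805011, 0, 0.8081)  len=0.4975
  (v8,v9,v2) [--+] → (-0.248781, -0.765598, 0.8081)–(-0.651286, -0.473153, 0.8081)  len=0.4975
  (v9,v10,v2) [--+] → (0.248781, -0.765598, 0.8081)–(-0.248781, -0.765598, 0.8081)  len=0.4976
  (v10,v11,v2) [--+] → (0.651286, -0.473153, 0.8081)–(0.248781, -0.765598, 0.8081)  len=0.4975
  (v11,v1,v2) [--+] → (0.805011, 0, 0.8081)–(0.651286, -0.473153, 0.8081)  len=0.4975

Chained into 1 loop(s):
  loop 1: 10 segments, perimeter = 4.9752
Total perimeter = 4.975

loops=1 perimeter=4.975


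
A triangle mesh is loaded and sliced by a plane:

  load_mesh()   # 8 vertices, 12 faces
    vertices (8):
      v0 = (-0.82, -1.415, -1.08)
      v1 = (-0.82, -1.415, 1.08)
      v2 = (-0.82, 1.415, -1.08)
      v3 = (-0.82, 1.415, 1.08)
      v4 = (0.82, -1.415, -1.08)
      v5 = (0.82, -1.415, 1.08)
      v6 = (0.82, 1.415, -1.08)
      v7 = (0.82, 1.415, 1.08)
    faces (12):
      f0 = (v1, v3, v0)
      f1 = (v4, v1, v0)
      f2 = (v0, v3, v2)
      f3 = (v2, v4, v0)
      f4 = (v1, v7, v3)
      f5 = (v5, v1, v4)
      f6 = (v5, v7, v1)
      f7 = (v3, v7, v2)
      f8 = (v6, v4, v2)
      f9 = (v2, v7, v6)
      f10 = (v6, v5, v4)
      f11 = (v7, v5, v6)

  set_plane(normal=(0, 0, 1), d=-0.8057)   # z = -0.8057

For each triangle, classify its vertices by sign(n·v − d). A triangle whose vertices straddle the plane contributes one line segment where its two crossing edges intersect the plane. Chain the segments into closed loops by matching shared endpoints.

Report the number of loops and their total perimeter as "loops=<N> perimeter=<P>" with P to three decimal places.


Straddling triangles (8 of 12):
  (v1,v3,v0) [++-] → (-0.82, -1.05562, -0.8057)–(-0.82, -1.415, -0.8057)  len=0.3594
  (v4,v1,v0) [-+-] → (0.611735, -1.415, -0.8057)–(-0.82, -1.415, -0.8057)  len=1.4317
  (v0,v3,v2) [-+-] → (-0.82, -1.05562, -0.8057)–(-0.82, 1.415, -0.8057)  len=2.4706
  (v5,v1,v4) [++-] → (0.611735, -1.415, -0.8057)–(0.82, -1.415, -0.8057)  len=0.2083
  (v3,v7,v2) [++-] → (-0.611735, 1.415, -0.8057)–(-0.82, 1.415, -0.8057)  len=0.2083
  (v2,v7,v6) [-+-] → (-0.611735, 1.415, -0.8057)–(0.82, 1.415, -0.8057)  len=1.4317
  (v6,v5,v4) [-+-] → (0.82, 1.05562, -0.8057)–(0.82, -1.415, -0.8057)  len=2.4706
  (v7,v5,v6) [++-] → (0.82, 1.05562, -0.8057)–(0.82, 1.415, -0.8057)  len=0.3594

Chained into 1 loop(s):
  loop 1: 8 segments, perimeter = 8.9400
Total perimeter = 8.940

loops=1 perimeter=8.940


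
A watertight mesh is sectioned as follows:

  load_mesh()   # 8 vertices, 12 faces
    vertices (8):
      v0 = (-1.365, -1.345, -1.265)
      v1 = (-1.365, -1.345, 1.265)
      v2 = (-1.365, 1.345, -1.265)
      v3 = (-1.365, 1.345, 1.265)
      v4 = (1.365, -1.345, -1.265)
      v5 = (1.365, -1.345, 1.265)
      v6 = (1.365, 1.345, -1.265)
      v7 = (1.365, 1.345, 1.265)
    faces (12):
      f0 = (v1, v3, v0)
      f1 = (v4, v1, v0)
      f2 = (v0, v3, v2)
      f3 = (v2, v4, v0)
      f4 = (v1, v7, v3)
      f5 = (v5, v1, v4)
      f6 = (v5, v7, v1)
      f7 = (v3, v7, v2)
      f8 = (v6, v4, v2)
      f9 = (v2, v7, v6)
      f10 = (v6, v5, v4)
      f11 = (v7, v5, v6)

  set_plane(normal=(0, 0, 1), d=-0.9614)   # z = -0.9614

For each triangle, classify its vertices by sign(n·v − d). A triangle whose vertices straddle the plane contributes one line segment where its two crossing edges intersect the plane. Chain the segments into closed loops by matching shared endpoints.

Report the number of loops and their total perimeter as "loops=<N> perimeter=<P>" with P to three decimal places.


Straddling triangles (8 of 12):
  (v1,v3,v0) [++-] → (-1.365, -1.0222, -0.9614)–(-1.365, -1.345, -0.9614)  len=0.3228
  (v4,v1,v0) [-+-] → (1.0374, -1.345, -0.9614)–(-1.365, -1.345, -0.9614)  len=2.4024
  (v0,v3,v2) [-+-] → (-1.365, -1.0222, -0.9614)–(-1.365, 1.345, -0.9614)  len=2.3672
  (v5,v1,v4) [++-] → (1.0374, -1.345, -0.9614)–(1.365, -1.345, -0.9614)  len=0.3276
  (v3,v7,v2) [++-] → (-1.0374, 1.345, -0.9614)–(-1.365, 1.345, -0.9614)  len=0.3276
  (v2,v7,v6) [-+-] → (-1.0374, 1.345, -0.9614)–(1.365, 1.345, -0.9614)  len=2.4024
  (v6,v5,v4) [-+-] → (1.365, 1.0222, -0.9614)–(1.365, -1.345, -0.9614)  len=2.3672
  (v7,v5,v6) [++-] → (1.365, 1.0222, -0.9614)–(1.365, 1.345, -0.9614)  len=0.3228

Chained into 1 loop(s):
  loop 1: 8 segments, perimeter = 10.8400
Total perimeter = 10.840

loops=1 perimeter=10.840


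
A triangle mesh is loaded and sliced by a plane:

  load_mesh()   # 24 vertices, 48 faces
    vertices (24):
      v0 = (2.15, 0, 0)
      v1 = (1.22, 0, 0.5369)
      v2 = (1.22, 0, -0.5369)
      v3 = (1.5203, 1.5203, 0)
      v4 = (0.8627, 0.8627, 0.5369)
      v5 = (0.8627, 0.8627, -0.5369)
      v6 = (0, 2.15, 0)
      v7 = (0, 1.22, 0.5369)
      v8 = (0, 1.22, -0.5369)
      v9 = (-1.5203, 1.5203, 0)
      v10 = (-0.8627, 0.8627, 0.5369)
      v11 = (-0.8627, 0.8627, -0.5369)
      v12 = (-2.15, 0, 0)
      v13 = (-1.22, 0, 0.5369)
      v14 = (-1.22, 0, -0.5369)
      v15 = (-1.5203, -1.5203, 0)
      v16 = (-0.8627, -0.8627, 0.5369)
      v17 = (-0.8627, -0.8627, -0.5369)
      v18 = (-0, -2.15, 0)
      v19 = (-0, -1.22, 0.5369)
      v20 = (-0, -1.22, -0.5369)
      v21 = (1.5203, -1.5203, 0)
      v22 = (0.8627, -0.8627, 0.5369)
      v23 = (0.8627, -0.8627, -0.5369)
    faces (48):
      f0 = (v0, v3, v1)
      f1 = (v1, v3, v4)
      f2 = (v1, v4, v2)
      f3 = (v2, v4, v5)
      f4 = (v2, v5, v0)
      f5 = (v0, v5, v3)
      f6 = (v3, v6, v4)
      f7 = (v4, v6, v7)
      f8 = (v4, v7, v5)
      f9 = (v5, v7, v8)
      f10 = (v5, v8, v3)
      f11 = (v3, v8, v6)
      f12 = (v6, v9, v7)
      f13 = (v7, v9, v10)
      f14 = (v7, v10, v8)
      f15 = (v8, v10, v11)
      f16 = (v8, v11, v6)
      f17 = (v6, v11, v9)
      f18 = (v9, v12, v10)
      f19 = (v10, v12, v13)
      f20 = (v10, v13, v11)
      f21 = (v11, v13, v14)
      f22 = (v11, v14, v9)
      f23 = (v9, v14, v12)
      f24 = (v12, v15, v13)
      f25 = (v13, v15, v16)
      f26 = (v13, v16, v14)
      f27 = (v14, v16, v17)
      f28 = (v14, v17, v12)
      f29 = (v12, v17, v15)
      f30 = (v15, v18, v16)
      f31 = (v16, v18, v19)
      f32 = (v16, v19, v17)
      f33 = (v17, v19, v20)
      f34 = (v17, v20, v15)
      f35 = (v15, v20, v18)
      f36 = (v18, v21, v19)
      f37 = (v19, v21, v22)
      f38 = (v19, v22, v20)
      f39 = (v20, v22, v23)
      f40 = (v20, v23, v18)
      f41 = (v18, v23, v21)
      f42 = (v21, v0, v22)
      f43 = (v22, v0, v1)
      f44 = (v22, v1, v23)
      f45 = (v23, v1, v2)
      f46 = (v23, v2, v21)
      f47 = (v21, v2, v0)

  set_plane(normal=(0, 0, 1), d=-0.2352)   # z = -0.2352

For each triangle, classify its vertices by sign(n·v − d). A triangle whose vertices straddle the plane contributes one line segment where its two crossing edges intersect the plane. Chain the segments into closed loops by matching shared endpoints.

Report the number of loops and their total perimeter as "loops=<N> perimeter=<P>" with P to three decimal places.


loops=2 perimeter=18.140

Straddling triangles (32 of 48):
  (v1,v4,v2) [++-] → (1.11961, 0.242388, -0.2352)–(1.22, 0, -0.2352)  len=0.2624
  (v2,v4,v5) [-+-] → (1.11961, 0.242388, -0.2352)–(0.8627, 0.8627, -0.2352)  len=0.6714
  (v2,v5,v0) [--+] → (1.58607, 0.377923, -0.2352)–(1.74259, 0, -0.2352)  len=0.4091
  (v0,v5,v3) [+-+] → (1.58607, 0.377923, -0.2352)–(1.23222, 1.23222, -0.2352)  len=0.9247
  (v4,v7,v5) [++-] → (0.620312, 0.963089, -0.2352)–(0.8627, 0.8627, -0.2352)  len=0.2624
  (v5,v7,v8) [-+-] → (0.620312, 0.963089, -0.2352)–(0, 1.22, -0.2352)  len=0.6714
  (v5,v8,v3) [--+] → (0.854302, 1.38875, -0.2352)–(1.23222, 1.23222, -0.2352)  len=0.4091
  (v3,v8,v6) [+-+] → (0.854302, 1.38875, -0.2352)–(0, 1.74259, -0.2352)  len=0.9247
  (v7,v10,v8) [++-] → (-0.242388, 1.11961, -0.2352)–(0, 1.22, -0.2352)  len=0.2624
  (v8,v10,v11) [-+-] → (-0.242388, 1.11961, -0.2352)–(-0.8627, 0.8627, -0.2352)  len=0.6714
  (v8,v11,v6) [--+] → (-0.377923, 1.58607, -0.2352)–(0, 1.74259, -0.2352)  len=0.4091
  (v6,v11,v9) [+-+] → (-0.377923, 1.58607, -0.2352)–(-1.23222, 1.23222, -0.2352)  len=0.9247
  (v10,v13,v11) [++-] → (-0.963089, 0.620312, -0.2352)–(-0.8627, 0.8627, -0.2352)  len=0.2624
  (v11,v13,v14) [-+-] → (-0.963089, 0.620312, -0.2352)–(-1.22, 0, -0.2352)  len=0.6714
  (v11,v14,v9) [--+] → (-1.38875, 0.854302, -0.2352)–(-1.23222, 1.23222, -0.2352)  len=0.4091
  (v9,v14,v12) [+-+] → (-1.38875, 0.854302, -0.2352)–(-1.74259, 0, -0.2352)  len=0.9247
  (v13,v16,v14) [++-] → (-1.11961, -0.242388, -0.2352)–(-1.22, 0, -0.2352)  len=0.2624
  (v14,v16,v17) [-+-] → (-1.11961, -0.242388, -0.2352)–(-0.8627, -0.8627, -0.2352)  len=0.6714
  (v14,v17,v12) [--+] → (-1.58607, -0.377923, -0.2352)–(-1.74259, 0, -0.2352)  len=0.4091
  (v12,v17,v15) [+-+] → (-1.58607, -0.377923, -0.2352)–(-1.23222, -1.23222, -0.2352)  len=0.9247
  (v16,v19,v17) [++-] → (-0.620312, -0.963089, -0.2352)–(-0.8627, -0.8627, -0.2352)  len=0.2624
  (v17,v19,v20) [-+-] → (-0.620312, -0.963089, -0.2352)–(0, -1.22, -0.2352)  len=0.6714
  (v17,v20,v15) [--+] → (-0.854302, -1.38875, -0.2352)–(-1.23222, -1.23222, -0.2352)  len=0.4091
  (v15,v20,v18) [+-+] → (-0.854302, -1.38875, -0.2352)–(0, -1.74259, -0.2352)  len=0.9247
  (v19,v22,v20) [++-] → (0.242388, -1.11961, -0.2352)–(0, -1.22, -0.2352)  len=0.2624
  (v20,v22,v23) [-+-] → (0.242388, -1.11961, -0.2352)–(0.8627, -0.8627, -0.2352)  len=0.6714
  (v20,v23,v18) [--+] → (0.377923, -1.58607, -0.2352)–(0, -1.74259, -0.2352)  len=0.4091
  (v18,v23,v21) [+-+] → (0.377923, -1.58607, -0.2352)–(1.23222, -1.23222, -0.2352)  len=0.9247
  (v22,v1,v23) [++-] → (0.963089, -0.620312, -0.2352)–(0.8627, -0.8627, -0.2352)  len=0.2624
  (v23,v1,v2) [-+-] → (0.963089, -0.620312, -0.2352)–(1.22, 0, -0.2352)  len=0.6714
  (v23,v2,v21) [--+] → (1.38875, -0.854302, -0.2352)–(1.23222, -1.23222, -0.2352)  len=0.4091
  (v21,v2,v0) [+-+] → (1.38875, -0.854302, -0.2352)–(1.74259, 0, -0.2352)  len=0.9247

Chained into 2 loop(s):
  loop 1: 16 segments, perimeter = 7.4701
  loop 2: 16 segments, perimeter = 10.6699
Total perimeter = 18.140


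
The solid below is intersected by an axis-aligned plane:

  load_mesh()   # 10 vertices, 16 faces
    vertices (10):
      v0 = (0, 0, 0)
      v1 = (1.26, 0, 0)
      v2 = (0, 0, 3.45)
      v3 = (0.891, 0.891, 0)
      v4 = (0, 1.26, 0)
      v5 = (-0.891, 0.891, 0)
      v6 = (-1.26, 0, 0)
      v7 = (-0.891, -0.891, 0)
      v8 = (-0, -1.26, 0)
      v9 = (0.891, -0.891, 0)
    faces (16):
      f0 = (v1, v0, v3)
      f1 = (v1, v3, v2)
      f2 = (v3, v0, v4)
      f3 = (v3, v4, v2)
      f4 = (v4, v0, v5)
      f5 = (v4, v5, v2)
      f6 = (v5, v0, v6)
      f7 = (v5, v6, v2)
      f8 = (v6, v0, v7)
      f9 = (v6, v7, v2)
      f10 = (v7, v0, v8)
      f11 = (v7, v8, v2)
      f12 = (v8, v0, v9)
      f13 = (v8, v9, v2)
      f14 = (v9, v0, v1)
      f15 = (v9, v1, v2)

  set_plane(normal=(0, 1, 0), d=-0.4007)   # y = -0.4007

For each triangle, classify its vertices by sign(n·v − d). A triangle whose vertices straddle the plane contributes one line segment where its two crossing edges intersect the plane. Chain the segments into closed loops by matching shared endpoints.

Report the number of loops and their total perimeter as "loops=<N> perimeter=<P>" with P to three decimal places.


loops=1 perimeter=7.442

Straddling triangles (8 of 16):
  (v6,v0,v7) [++-] → (-0.4007, -0.4007, 0)–(-1.09405, -0.4007, 0)  len=0.6934
  (v6,v7,v2) [+-+] → (-1.09405, -0.4007, 0)–(-0.4007, -0.4007, 1.89847)  len=2.0211
  (v7,v0,v8) [-+-] → (-0.4007, -0.4007, 0)–(0, -0.4007, 0)  len=0.4007
  (v7,v8,v2) [--+] → (0, -0.4007, 2.35285)–(-0.4007, -0.4007, 1.89847)  len=0.6058
  (v8,v0,v9) [-+-] → (0, -0.4007, 0)–(0.4007, -0.4007, 0)  len=0.4007
  (v8,v9,v2) [--+] → (0.4007, -0.4007, 1.89847)–(0, -0.4007, 2.35285)  len=0.6058
  (v9,v0,v1) [-++] → (0.4007, -0.4007, 0)–(1.09405, -0.4007, 0)  len=0.6934
  (v9,v1,v2) [-++] → (1.09405, -0.4007, 0)–(0.4007, -0.4007, 1.89847)  len=2.0211

Chained into 1 loop(s):
  loop 1: 8 segments, perimeter = 7.4420
Total perimeter = 7.442


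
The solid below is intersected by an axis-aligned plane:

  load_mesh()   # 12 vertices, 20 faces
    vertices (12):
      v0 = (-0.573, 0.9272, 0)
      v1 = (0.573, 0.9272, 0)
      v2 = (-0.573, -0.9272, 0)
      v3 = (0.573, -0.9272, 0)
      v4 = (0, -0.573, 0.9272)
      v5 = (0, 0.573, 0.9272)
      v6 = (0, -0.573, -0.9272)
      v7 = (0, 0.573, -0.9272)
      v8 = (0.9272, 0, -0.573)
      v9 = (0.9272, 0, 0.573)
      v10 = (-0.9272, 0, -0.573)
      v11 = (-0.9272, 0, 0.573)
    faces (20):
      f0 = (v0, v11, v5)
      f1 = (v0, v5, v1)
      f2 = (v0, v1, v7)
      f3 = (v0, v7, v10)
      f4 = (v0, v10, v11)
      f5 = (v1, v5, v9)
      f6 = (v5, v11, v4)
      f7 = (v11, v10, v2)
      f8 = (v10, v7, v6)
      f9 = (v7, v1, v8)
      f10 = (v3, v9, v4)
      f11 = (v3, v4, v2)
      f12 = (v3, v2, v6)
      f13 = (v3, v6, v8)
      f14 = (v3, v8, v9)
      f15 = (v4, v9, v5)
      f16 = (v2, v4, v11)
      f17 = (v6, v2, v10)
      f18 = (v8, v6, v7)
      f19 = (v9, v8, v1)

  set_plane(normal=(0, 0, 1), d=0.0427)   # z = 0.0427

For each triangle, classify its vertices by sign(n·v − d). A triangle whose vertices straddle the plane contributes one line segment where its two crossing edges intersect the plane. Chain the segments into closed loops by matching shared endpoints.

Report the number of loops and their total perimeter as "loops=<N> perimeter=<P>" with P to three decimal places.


loops=1 perimeter=6.159

Straddling triangles (10 of 20):
  (v0,v11,v5) [-++] → (-0.599395, 0.858105, 0.0427)–(-0.546612, 0.910888, 0.0427)  len=0.0746
  (v0,v5,v1) [-+-] → (-0.546612, 0.910888, 0.0427)–(0.546612, 0.910888, 0.0427)  len=1.0932
  (v0,v10,v11) [--+] → (-0.9272, 0, 0.0427)–(-0.599395, 0.858105, 0.0427)  len=0.9186
  (v1,v5,v9) [-++] → (0.546612, 0.910888, 0.0427)–(0.599395, 0.858105, 0.0427)  len=0.0746
  (v11,v10,v2) [+--] → (-0.9272, 0, 0.0427)–(-0.599395, -0.858105, 0.0427)  len=0.9186
  (v3,v9,v4) [-++] → (0.599395, -0.858105, 0.0427)–(0.546612, -0.910888, 0.0427)  len=0.0746
  (v3,v4,v2) [-+-] → (0.546612, -0.910888, 0.0427)–(-0.546612, -0.910888, 0.0427)  len=1.0932
  (v3,v8,v9) [--+] → (0.9272, 0, 0.0427)–(0.599395, -0.858105, 0.0427)  len=0.9186
  (v2,v4,v11) [-++] → (-0.546612, -0.910888, 0.0427)–(-0.599395, -0.858105, 0.0427)  len=0.0746
  (v9,v8,v1) [+--] → (0.9272, 0, 0.0427)–(0.599395, 0.858105, 0.0427)  len=0.9186

Chained into 1 loop(s):
  loop 1: 10 segments, perimeter = 6.1594
Total perimeter = 6.159


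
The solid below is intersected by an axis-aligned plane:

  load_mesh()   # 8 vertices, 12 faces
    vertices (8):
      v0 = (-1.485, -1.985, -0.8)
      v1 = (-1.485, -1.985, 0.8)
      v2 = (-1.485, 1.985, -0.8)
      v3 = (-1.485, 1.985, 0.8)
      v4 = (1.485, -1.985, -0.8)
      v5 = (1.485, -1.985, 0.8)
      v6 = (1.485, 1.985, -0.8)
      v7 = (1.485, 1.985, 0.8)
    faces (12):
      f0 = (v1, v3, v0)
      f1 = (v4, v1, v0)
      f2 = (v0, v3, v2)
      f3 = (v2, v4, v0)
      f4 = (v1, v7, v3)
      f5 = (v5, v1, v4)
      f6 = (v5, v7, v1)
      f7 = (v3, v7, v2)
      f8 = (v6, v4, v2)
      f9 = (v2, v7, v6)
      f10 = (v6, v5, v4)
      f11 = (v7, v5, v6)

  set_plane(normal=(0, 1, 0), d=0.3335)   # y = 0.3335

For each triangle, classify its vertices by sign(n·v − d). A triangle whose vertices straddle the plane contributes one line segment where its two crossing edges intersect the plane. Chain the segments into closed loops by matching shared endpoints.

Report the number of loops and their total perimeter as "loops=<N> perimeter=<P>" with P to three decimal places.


Straddling triangles (8 of 12):
  (v1,v3,v0) [-+-] → (-1.485, 0.3335, 0.8)–(-1.485, 0.3335, 0.134408)  len=0.6656
  (v0,v3,v2) [-++] → (-1.485, 0.3335, 0.134408)–(-1.485, 0.3335, -0.8)  len=0.9344
  (v2,v4,v0) [+--] → (-0.249495, 0.3335, -0.8)–(-1.485, 0.3335, -0.8)  len=1.2355
  (v1,v7,v3) [-++] → (0.249495, 0.3335, 0.8)–(-1.485, 0.3335, 0.8)  len=1.7345
  (v5,v7,v1) [-+-] → (1.485, 0.3335, 0.8)–(0.249495, 0.3335, 0.8)  len=1.2355
  (v6,v4,v2) [+-+] → (1.485, 0.3335, -0.8)–(-0.249495, 0.3335, -0.8)  len=1.7345
  (v6,v5,v4) [+--] → (1.485, 0.3335, -0.134408)–(1.485, 0.3335, -0.8)  len=0.6656
  (v7,v5,v6) [+-+] → (1.485, 0.3335, 0.8)–(1.485, 0.3335, -0.134408)  len=0.9344

Chained into 1 loop(s):
  loop 1: 8 segments, perimeter = 9.1400
Total perimeter = 9.140

loops=1 perimeter=9.140


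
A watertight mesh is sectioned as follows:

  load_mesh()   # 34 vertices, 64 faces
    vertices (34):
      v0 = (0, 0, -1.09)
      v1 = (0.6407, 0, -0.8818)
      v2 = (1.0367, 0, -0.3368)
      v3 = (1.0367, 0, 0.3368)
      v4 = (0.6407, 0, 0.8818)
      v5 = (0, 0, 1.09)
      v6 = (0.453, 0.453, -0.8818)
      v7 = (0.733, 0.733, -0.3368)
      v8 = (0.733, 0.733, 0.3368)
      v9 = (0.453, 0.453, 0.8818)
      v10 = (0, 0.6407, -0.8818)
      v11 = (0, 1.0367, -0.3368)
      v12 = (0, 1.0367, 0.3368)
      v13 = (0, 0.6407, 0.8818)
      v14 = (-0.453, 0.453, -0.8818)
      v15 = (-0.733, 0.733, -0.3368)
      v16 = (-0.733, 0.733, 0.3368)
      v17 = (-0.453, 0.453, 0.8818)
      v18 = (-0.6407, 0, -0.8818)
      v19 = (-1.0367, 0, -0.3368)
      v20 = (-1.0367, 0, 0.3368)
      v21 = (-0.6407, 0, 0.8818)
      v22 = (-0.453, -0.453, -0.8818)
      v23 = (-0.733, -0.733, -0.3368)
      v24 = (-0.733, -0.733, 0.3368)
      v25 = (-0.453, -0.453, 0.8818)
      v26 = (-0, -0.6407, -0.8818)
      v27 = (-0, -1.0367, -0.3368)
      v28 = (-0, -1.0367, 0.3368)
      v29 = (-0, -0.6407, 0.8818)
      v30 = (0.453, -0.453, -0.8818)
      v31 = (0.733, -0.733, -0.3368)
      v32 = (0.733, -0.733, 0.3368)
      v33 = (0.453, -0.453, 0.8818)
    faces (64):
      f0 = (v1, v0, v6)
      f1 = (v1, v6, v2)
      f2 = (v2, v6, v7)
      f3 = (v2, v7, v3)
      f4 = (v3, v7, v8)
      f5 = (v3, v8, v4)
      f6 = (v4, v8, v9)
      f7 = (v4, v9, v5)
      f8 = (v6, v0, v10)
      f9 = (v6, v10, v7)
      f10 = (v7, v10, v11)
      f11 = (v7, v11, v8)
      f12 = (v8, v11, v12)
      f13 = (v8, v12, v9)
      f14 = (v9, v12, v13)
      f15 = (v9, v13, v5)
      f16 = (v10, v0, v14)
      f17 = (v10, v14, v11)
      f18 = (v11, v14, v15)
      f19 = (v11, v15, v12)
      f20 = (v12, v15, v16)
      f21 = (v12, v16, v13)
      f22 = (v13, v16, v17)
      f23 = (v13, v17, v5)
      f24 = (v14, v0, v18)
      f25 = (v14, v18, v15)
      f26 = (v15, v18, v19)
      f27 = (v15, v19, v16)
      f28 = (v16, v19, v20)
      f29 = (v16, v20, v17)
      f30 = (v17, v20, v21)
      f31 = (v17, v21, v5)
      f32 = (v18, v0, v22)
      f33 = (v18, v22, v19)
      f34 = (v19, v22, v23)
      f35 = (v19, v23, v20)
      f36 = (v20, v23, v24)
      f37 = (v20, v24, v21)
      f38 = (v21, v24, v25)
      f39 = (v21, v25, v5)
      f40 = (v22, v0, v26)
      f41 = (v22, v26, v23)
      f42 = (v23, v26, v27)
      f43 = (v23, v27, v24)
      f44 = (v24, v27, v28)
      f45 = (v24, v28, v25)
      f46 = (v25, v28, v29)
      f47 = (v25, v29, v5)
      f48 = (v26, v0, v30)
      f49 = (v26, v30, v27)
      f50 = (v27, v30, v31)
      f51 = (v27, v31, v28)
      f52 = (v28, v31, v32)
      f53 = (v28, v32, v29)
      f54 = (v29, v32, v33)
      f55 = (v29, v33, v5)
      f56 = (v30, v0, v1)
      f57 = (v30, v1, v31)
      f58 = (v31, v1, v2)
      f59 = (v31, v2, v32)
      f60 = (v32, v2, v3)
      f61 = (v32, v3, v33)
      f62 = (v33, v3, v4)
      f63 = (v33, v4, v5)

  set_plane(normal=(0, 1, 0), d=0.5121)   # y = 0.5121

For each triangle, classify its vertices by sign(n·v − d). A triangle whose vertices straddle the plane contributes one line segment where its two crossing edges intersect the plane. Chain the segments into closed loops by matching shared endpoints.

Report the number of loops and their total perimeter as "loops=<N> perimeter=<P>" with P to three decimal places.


loops=1 perimeter=5.655

Straddling triangles (20 of 64):
  (v2,v6,v7) [--+] → (0.5121, 0.5121, -0.766766)–(0.824524, 0.5121, -0.3368)  len=0.5315
  (v2,v7,v3) [-+-] → (0.824524, 0.5121, -0.3368)–(0.824524, 0.5121, -0.133801)  len=0.2030
  (v3,v7,v8) [-++] → (0.824524, 0.5121, -0.133801)–(0.824524, 0.5121, 0.3368)  len=0.4706
  (v3,v8,v4) [-+-] → (0.824524, 0.5121, 0.3368)–(0.705184, 0.5121, 0.501044)  len=0.2030
  (v4,v8,v9) [-+-] → (0.705184, 0.5121, 0.501044)–(0.5121, 0.5121, 0.766766)  len=0.3285
  (v6,v0,v10) [--+] → (0, 0.5121, -0.923589)–(0.310367, 0.5121, -0.8818)  len=0.3132
  (v6,v10,v7) [-++] → (0.310367, 0.5121, -0.8818)–(0.5121, 0.5121, -0.766766)  len=0.2322
  (v8,v12,v9) [++-] → (0.407133, 0.5121, 0.826618)–(0.5121, 0.5121, 0.766766)  len=0.1208
  (v9,v12,v13) [-++] → (0.407133, 0.5121, 0.826618)–(0.310367, 0.5121, 0.8818)  len=0.1114
  (v9,v13,v5) [-+-] → (0.310367, 0.5121, 0.8818)–(0, 0.5121, 0.923589)  len=0.3132
  (v10,v0,v14) [+--] → (0, 0.5121, -0.923589)–(-0.310367, 0.5121, -0.8818)  len=0.3132
  (v10,v14,v11) [+-+] → (-0.310367, 0.5121, -0.8818)–(-0.407133, 0.5121, -0.826618)  len=0.1114
  (v11,v14,v15) [+-+] → (-0.407133, 0.5121, -0.826618)–(-0.5121, 0.5121, -0.766766)  len=0.1208
  (v13,v16,v17) [++-] → (-0.5121, 0.5121, 0.766766)–(-0.310367, 0.5121, 0.8818)  len=0.2322
  (v13,v17,v5) [+--] → (-0.310367, 0.5121, 0.8818)–(0, 0.5121, 0.923589)  len=0.3132
  (v14,v18,v15) [--+] → (-0.705184, 0.5121, -0.501044)–(-0.5121, 0.5121, -0.766766)  len=0.3285
  (v15,v18,v19) [+--] → (-0.705184, 0.5121, -0.501044)–(-0.824524, 0.5121, -0.3368)  len=0.2030
  (v15,v19,v16) [+-+] → (-0.824524, 0.5121, -0.3368)–(-0.824524, 0.5121, 0.133801)  len=0.4706
  (v16,v19,v20) [+--] → (-0.824524, 0.5121, 0.133801)–(-0.824524, 0.5121, 0.3368)  len=0.2030
  (v16,v20,v17) [+--] → (-0.824524, 0.5121, 0.3368)–(-0.5121, 0.5121, 0.766766)  len=0.5315

Chained into 1 loop(s):
  loop 1: 20 segments, perimeter = 5.6547
Total perimeter = 5.655


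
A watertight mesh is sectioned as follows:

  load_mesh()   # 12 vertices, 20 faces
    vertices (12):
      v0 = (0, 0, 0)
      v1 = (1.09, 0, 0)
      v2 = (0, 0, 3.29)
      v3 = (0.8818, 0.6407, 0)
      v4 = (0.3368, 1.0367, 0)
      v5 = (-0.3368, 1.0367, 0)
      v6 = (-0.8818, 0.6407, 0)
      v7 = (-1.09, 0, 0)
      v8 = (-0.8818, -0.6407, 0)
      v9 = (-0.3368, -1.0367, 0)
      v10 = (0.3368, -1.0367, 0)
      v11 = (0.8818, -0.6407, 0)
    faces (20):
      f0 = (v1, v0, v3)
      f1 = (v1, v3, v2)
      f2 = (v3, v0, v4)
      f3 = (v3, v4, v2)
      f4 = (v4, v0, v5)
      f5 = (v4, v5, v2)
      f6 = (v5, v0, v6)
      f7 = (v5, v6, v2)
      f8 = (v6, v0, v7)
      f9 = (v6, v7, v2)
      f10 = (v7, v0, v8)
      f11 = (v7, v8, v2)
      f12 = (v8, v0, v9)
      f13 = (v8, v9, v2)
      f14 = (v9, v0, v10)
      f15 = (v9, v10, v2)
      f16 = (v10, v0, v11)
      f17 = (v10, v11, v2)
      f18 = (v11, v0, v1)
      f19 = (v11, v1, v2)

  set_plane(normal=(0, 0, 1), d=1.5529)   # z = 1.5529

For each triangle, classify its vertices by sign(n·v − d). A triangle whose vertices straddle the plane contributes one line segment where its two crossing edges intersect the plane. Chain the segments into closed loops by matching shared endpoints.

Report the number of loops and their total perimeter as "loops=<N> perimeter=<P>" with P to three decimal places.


Straddling triangles (10 of 20):
  (v1,v3,v2) [--+] → (0.465585, 0.338286, 1.5529)–(0.575513, 0, 1.5529)  len=0.3557
  (v3,v4,v2) [--+] → (0.177828, 0.547371, 1.5529)–(0.465585, 0.338286, 1.5529)  len=0.3557
  (v4,v5,v2) [--+] → (-0.177828, 0.547371, 1.5529)–(0.177828, 0.547371, 1.5529)  len=0.3557
  (v5,v6,v2) [--+] → (-0.465585, 0.338286, 1.5529)–(-0.177828, 0.547371, 1.5529)  len=0.3557
  (v6,v7,v2) [--+] → (-0.575513, 0, 1.5529)–(-0.465585, 0.338286, 1.5529)  len=0.3557
  (v7,v8,v2) [--+] → (-0.465585, -0.338286, 1.5529)–(-0.575513, 0, 1.5529)  len=0.3557
  (v8,v9,v2) [--+] → (-0.177828, -0.547371, 1.5529)–(-0.465585, -0.338286, 1.5529)  len=0.3557
  (v9,v10,v2) [--+] → (0.177828, -0.547371, 1.5529)–(-0.177828, -0.547371, 1.5529)  len=0.3557
  (v10,v11,v2) [--+] → (0.465585, -0.338286, 1.5529)–(0.177828, -0.547371, 1.5529)  len=0.3557
  (v11,v1,v2) [--+] → (0.575513, 0, 1.5529)–(0.465585, -0.338286, 1.5529)  len=0.3557

Chained into 1 loop(s):
  loop 1: 10 segments, perimeter = 3.5569
Total perimeter = 3.557

loops=1 perimeter=3.557
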